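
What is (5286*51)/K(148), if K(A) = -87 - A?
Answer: -269586/235 ≈ -1147.2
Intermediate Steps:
(5286*51)/K(148) = (5286*51)/(-87 - 1*148) = 269586/(-87 - 148) = 269586/(-235) = 269586*(-1/235) = -269586/235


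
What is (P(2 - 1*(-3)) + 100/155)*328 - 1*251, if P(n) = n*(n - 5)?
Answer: -1221/31 ≈ -39.387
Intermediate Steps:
P(n) = n*(-5 + n)
(P(2 - 1*(-3)) + 100/155)*328 - 1*251 = ((2 - 1*(-3))*(-5 + (2 - 1*(-3))) + 100/155)*328 - 1*251 = ((2 + 3)*(-5 + (2 + 3)) + 100*(1/155))*328 - 251 = (5*(-5 + 5) + 20/31)*328 - 251 = (5*0 + 20/31)*328 - 251 = (0 + 20/31)*328 - 251 = (20/31)*328 - 251 = 6560/31 - 251 = -1221/31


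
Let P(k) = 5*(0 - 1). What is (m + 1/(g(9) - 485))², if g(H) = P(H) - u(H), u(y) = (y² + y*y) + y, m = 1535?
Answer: 1029482153956/436921 ≈ 2.3562e+6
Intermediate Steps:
P(k) = -5 (P(k) = 5*(-1) = -5)
u(y) = y + 2*y² (u(y) = (y² + y²) + y = 2*y² + y = y + 2*y²)
g(H) = -5 - H*(1 + 2*H)
(m + 1/(g(9) - 485))² = (1535 + 1/((-5 - 1*9*(1 + 2*9)) - 485))² = (1535 + 1/((-5 - 1*9*(1 + 18)) - 485))² = (1535 + 1/((-5 - 1*9*19) - 485))² = (1535 + 1/((-5 - 171) - 485))² = (1535 + 1/(-176 - 485))² = (1535 + 1/(-661))² = (1535 - 1/661)² = (1014634/661)² = 1029482153956/436921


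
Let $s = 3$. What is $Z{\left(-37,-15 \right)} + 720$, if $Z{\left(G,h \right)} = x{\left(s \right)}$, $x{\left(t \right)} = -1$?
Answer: $719$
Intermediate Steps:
$Z{\left(G,h \right)} = -1$
$Z{\left(-37,-15 \right)} + 720 = -1 + 720 = 719$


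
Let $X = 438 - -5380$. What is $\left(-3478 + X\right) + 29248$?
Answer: $31588$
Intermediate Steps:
$X = 5818$ ($X = 438 + 5380 = 5818$)
$\left(-3478 + X\right) + 29248 = \left(-3478 + 5818\right) + 29248 = 2340 + 29248 = 31588$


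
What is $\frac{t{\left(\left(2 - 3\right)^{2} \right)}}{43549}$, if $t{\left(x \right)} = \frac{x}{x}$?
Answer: $\frac{1}{43549} \approx 2.2963 \cdot 10^{-5}$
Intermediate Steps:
$t{\left(x \right)} = 1$
$\frac{t{\left(\left(2 - 3\right)^{2} \right)}}{43549} = 1 \cdot \frac{1}{43549} = \frac{1}{43549}$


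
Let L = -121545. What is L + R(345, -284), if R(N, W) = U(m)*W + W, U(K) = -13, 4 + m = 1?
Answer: -118137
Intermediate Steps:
m = -3 (m = -4 + 1 = -3)
R(N, W) = -12*W (R(N, W) = -13*W + W = -12*W)
L + R(345, -284) = -121545 - 12*(-284) = -121545 + 3408 = -118137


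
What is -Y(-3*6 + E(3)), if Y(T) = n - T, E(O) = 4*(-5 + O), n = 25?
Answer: -51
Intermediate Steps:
E(O) = -20 + 4*O
Y(T) = 25 - T
-Y(-3*6 + E(3)) = -(25 - (-3*6 + (-20 + 4*3))) = -(25 - (-18 + (-20 + 12))) = -(25 - (-18 - 8)) = -(25 - 1*(-26)) = -(25 + 26) = -1*51 = -51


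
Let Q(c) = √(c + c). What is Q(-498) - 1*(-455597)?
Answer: 455597 + 2*I*√249 ≈ 4.556e+5 + 31.559*I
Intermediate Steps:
Q(c) = √2*√c (Q(c) = √(2*c) = √2*√c)
Q(-498) - 1*(-455597) = √2*√(-498) - 1*(-455597) = √2*(I*√498) + 455597 = 2*I*√249 + 455597 = 455597 + 2*I*√249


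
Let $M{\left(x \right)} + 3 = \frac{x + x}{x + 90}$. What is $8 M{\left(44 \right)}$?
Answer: $- \frac{1256}{67} \approx -18.746$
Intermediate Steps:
$M{\left(x \right)} = -3 + \frac{2 x}{90 + x}$ ($M{\left(x \right)} = -3 + \frac{x + x}{x + 90} = -3 + \frac{2 x}{90 + x}$)
$8 M{\left(44 \right)} = 8 \frac{-270 - 44}{90 + 44} = 8 \frac{-270 - 44}{134} = 8 \cdot \frac{1}{134} \left(-314\right) = 8 \left(- \frac{157}{67}\right) = - \frac{1256}{67}$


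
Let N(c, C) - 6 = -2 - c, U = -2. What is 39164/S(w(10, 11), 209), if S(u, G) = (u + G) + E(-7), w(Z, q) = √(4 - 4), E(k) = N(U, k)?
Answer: 39164/215 ≈ 182.16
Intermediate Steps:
N(c, C) = 4 - c (N(c, C) = 6 + (-2 - c) = 4 - c)
E(k) = 6 (E(k) = 4 - 1*(-2) = 4 + 2 = 6)
w(Z, q) = 0 (w(Z, q) = √0 = 0)
S(u, G) = 6 + G + u (S(u, G) = (u + G) + 6 = (G + u) + 6 = 6 + G + u)
39164/S(w(10, 11), 209) = 39164/(6 + 209 + 0) = 39164/215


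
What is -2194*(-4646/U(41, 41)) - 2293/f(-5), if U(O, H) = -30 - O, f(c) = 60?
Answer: -611762243/4260 ≈ -1.4361e+5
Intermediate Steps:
-2194*(-4646/U(41, 41)) - 2293/f(-5) = -2194*(-4646/(-30 - 1*41)) - 2293/60 = -2194*(-4646/(-30 - 41)) - 2293*1/60 = -2194/((-71*(-1/4646))) - 2293/60 = -2194/71/4646 - 2293/60 = -2194*4646/71 - 2293/60 = -10193324/71 - 2293/60 = -611762243/4260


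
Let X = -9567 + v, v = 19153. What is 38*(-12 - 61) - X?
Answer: -12360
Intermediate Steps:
X = 9586 (X = -9567 + 19153 = 9586)
38*(-12 - 61) - X = 38*(-12 - 61) - 1*9586 = 38*(-73) - 9586 = -2774 - 9586 = -12360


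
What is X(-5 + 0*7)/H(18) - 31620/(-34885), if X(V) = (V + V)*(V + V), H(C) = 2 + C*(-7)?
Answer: 21619/216287 ≈ 0.099955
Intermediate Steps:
H(C) = 2 - 7*C
X(V) = 4*V² (X(V) = (2*V)*(2*V) = 4*V²)
X(-5 + 0*7)/H(18) - 31620/(-34885) = (4*(-5 + 0*7)²)/(2 - 7*18) - 31620/(-34885) = (4*(-5 + 0)²)/(2 - 126) - 31620*(-1/34885) = (4*(-5)²)/(-124) + 6324/6977 = (4*25)*(-1/124) + 6324/6977 = 100*(-1/124) + 6324/6977 = -25/31 + 6324/6977 = 21619/216287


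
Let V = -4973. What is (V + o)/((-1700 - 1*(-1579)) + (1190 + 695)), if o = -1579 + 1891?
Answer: -4661/1764 ≈ -2.6423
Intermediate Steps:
o = 312
(V + o)/((-1700 - 1*(-1579)) + (1190 + 695)) = (-4973 + 312)/((-1700 - 1*(-1579)) + (1190 + 695)) = -4661/((-1700 + 1579) + 1885) = -4661/(-121 + 1885) = -4661/1764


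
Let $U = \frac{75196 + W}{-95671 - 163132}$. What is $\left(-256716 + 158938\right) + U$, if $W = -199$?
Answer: $- \frac{25305314731}{258803} \approx -97778.0$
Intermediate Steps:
$U = - \frac{74997}{258803}$ ($U = \frac{75196 - 199}{-95671 - 163132} = \frac{74997}{-258803} = 74997 \left(- \frac{1}{258803}\right) = - \frac{74997}{258803} \approx -0.28978$)
$\left(-256716 + 158938\right) + U = \left(-256716 + 158938\right) - \frac{74997}{258803} = -97778 - \frac{74997}{258803} = - \frac{25305314731}{258803}$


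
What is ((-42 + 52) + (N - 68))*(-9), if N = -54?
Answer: 1008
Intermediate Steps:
((-42 + 52) + (N - 68))*(-9) = ((-42 + 52) + (-54 - 68))*(-9) = (10 - 122)*(-9) = -112*(-9) = 1008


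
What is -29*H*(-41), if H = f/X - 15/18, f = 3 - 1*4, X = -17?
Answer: -93931/102 ≈ -920.89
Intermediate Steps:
f = -1 (f = 3 - 4 = -1)
H = -79/102 (H = -1/(-17) - 15/18 = -1*(-1/17) - 15*1/18 = 1/17 - ⅚ = -79/102 ≈ -0.77451)
-29*H*(-41) = -29*(-79/102)*(-41) = (2291/102)*(-41) = -93931/102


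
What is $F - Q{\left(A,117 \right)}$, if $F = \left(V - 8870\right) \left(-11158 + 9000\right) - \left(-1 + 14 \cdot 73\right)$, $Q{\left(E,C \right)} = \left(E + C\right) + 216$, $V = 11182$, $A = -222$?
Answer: $-4990428$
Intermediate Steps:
$Q{\left(E,C \right)} = 216 + C + E$ ($Q{\left(E,C \right)} = \left(C + E\right) + 216 = 216 + C + E$)
$F = -4990317$ ($F = \left(11182 - 8870\right) \left(-11158 + 9000\right) - \left(-1 + 14 \cdot 73\right) = 2312 \left(-2158\right) - \left(-1 + 1022\right) = -4989296 - 1021 = -4990317$)
$F - Q{\left(A,117 \right)} = -4990317 - \left(216 + 117 - 222\right) = -4990317 - 111 = -4990428$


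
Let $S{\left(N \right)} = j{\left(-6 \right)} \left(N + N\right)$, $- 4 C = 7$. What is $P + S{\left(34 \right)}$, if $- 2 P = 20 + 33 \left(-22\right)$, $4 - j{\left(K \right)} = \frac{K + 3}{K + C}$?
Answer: $\frac{18559}{31} \approx 598.68$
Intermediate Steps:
$C = - \frac{7}{4}$ ($C = \left(- \frac{1}{4}\right) 7 = - \frac{7}{4} \approx -1.75$)
$j{\left(K \right)} = 4 - \frac{3 + K}{- \frac{7}{4} + K}$ ($j{\left(K \right)} = 4 - \frac{K + 3}{K - \frac{7}{4}} = 4 - \frac{3 + K}{- \frac{7}{4} + K}$)
$P = 353$ ($P = - \frac{20 + 33 \left(-22\right)}{2} = - \frac{20 - 726}{2} = \left(- \frac{1}{2}\right) \left(-706\right) = 353$)
$S{\left(N \right)} = \frac{224 N}{31}$ ($S{\left(N \right)} = \frac{4 \left(-10 + 3 \left(-6\right)\right)}{-7 + 4 \left(-6\right)} \left(N + N\right) = \frac{4 \left(-10 - 18\right)}{-7 - 24} \cdot 2 N = 4 \frac{1}{-31} \left(-28\right) 2 N = 4 \left(- \frac{1}{31}\right) \left(-28\right) 2 N = \frac{112 \cdot 2 N}{31} = \frac{224 N}{31}$)
$P + S{\left(34 \right)} = 353 + \frac{224}{31} \cdot 34 = 353 + \frac{7616}{31} = \frac{18559}{31}$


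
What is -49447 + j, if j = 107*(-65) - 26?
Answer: -56428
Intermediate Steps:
j = -6981 (j = -6955 - 26 = -6981)
-49447 + j = -49447 - 6981 = -56428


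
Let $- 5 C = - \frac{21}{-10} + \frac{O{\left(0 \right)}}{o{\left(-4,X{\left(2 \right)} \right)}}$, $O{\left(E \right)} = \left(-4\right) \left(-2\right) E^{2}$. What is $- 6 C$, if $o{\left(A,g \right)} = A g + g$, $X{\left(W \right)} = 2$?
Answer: $\frac{63}{25} \approx 2.52$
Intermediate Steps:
$o{\left(A,g \right)} = g + A g$
$O{\left(E \right)} = 8 E^{2}$
$C = - \frac{21}{50}$ ($C = - \frac{- \frac{21}{-10} + \frac{8 \cdot 0^{2}}{2 \left(1 - 4\right)}}{5} = - \frac{\left(-21\right) \left(- \frac{1}{10}\right) + \frac{8 \cdot 0}{2 \left(-3\right)}}{5} = - \frac{\frac{21}{10} + \frac{0}{-6}}{5} = - \frac{\frac{21}{10} + 0 \left(- \frac{1}{6}\right)}{5} = - \frac{\frac{21}{10} + 0}{5} = \left(- \frac{1}{5}\right) \frac{21}{10} = - \frac{21}{50} \approx -0.42$)
$- 6 C = \left(-6\right) \left(- \frac{21}{50}\right) = \frac{63}{25}$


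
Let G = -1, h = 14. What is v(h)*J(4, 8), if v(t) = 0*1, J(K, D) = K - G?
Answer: 0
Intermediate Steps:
J(K, D) = 1 + K (J(K, D) = K - 1*(-1) = K + 1 = 1 + K)
v(t) = 0
v(h)*J(4, 8) = 0*(1 + 4) = 0*5 = 0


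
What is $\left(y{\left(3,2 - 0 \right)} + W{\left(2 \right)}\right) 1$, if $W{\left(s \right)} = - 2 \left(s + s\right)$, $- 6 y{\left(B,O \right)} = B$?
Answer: $- \frac{17}{2} \approx -8.5$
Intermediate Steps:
$y{\left(B,O \right)} = - \frac{B}{6}$
$W{\left(s \right)} = - 4 s$ ($W{\left(s \right)} = - 2 \cdot 2 s = - 4 s$)
$\left(y{\left(3,2 - 0 \right)} + W{\left(2 \right)}\right) 1 = \left(\left(- \frac{1}{6}\right) 3 - 8\right) 1 = \left(- \frac{1}{2} - 8\right) 1 = \left(- \frac{17}{2}\right) 1 = - \frac{17}{2}$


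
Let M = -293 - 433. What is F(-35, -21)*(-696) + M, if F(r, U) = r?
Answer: 23634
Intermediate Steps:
M = -726
F(-35, -21)*(-696) + M = -35*(-696) - 726 = 24360 - 726 = 23634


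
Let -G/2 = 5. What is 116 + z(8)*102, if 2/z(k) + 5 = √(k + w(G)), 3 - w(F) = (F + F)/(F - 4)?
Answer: 449/9 - 17*√469/9 ≈ 8.9823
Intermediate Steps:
G = -10 (G = -2*5 = -10)
w(F) = 3 - 2*F/(-4 + F) (w(F) = 3 - (F + F)/(F - 4) = 3 - 2*F/(-4 + F))
z(k) = 2/(-5 + √(11/7 + k)) (z(k) = 2/(-5 + √(k + (-12 - 10)/(-4 - 10))) = 2/(-5 + √(k - 22/(-14))) = 2/(-5 + √(k - 1/14*(-22))) = 2/(-5 + √(k + 11/7)) = 2/(-5 + √(11/7 + k)))
116 + z(8)*102 = 116 + (14/(-35 + √7*√(11 + 7*8)))*102 = 116 + (14/(-35 + √7*√(11 + 56)))*102 = 116 + (14/(-35 + √7*√67))*102 = 116 + (14/(-35 + √469))*102 = 116 + 1428/(-35 + √469)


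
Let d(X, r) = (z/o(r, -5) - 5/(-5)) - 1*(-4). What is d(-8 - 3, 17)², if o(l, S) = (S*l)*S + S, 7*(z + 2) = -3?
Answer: 215590489/8643600 ≈ 24.942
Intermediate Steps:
z = -17/7 (z = -2 + (⅐)*(-3) = -2 - 3/7 = -17/7 ≈ -2.4286)
o(l, S) = S + l*S² (o(l, S) = l*S² + S = S + l*S²)
d(X, r) = 5 - 17/(7*(-5 + 25*r)) (d(X, r) = (-17*(-1/(5*(1 - 5*r)))/7 - 5/(-5)) - 1*(-4) = (-17/(7*(-5 + 25*r)) - 5*(-⅕)) + 4 = (-17/(7*(-5 + 25*r)) + 1) + 4 = (1 - 17/(7*(-5 + 25*r))) + 4 = 5 - 17/(7*(-5 + 25*r)))
d(-8 - 3, 17)² = ((-192 + 875*17)/(35*(-1 + 5*17)))² = ((-192 + 14875)/(35*(-1 + 85)))² = ((1/35)*14683/84)² = ((1/35)*(1/84)*14683)² = (14683/2940)² = 215590489/8643600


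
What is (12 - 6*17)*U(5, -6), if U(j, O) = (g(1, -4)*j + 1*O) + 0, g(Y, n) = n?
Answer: 2340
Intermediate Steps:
U(j, O) = O - 4*j (U(j, O) = (-4*j + 1*O) + 0 = (-4*j + O) + 0 = (O - 4*j) + 0 = O - 4*j)
(12 - 6*17)*U(5, -6) = (12 - 6*17)*(-6 - 4*5) = (12 - 102)*(-6 - 20) = -90*(-26) = 2340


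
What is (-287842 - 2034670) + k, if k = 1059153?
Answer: -1263359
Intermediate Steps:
(-287842 - 2034670) + k = (-287842 - 2034670) + 1059153 = -2322512 + 1059153 = -1263359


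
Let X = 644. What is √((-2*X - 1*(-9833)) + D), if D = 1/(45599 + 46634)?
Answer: √72691685231738/92233 ≈ 92.439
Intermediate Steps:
D = 1/92233 ≈ 1.0842e-5
√((-2*X - 1*(-9833)) + D) = √((-2*644 - 1*(-9833)) + 1/92233) = √((-1288 + 9833) + 1/92233) = √(8545 + 1/92233) = √(788130986/92233) = √72691685231738/92233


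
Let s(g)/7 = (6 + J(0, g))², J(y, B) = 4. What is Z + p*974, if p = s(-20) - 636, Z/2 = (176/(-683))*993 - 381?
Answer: 41705506/683 ≈ 61062.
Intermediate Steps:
s(g) = 700 (s(g) = 7*(6 + 4)² = 7*10² = 7*100 = 700)
Z = -869982/683 (Z = 2*((176/(-683))*993 - 381) = 2*((176*(-1/683))*993 - 381) = 2*(-176/683*993 - 381) = 2*(-174768/683 - 381) = 2*(-434991/683) = -869982/683 ≈ -1273.8)
p = 64 (p = 700 - 636 = 64)
Z + p*974 = -869982/683 + 64*974 = -869982/683 + 62336 = 41705506/683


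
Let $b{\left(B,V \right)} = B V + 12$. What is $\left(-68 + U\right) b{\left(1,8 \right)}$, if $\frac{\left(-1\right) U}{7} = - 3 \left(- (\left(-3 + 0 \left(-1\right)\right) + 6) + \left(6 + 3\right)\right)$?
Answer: $1160$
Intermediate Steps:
$b{\left(B,V \right)} = 12 + B V$
$U = 126$ ($U = - 7 \left(- 3 \left(- (\left(-3 + 0 \left(-1\right)\right) + 6) + \left(6 + 3\right)\right)\right) = - 7 \left(- 3 \left(- (\left(-3 + 0\right) + 6) + 9\right)\right) = - 7 \left(- 3 \left(- (-3 + 6) + 9\right)\right) = - 7 \left(- 3 \left(\left(-1\right) 3 + 9\right)\right) = - 7 \left(- 3 \left(-3 + 9\right)\right) = - 7 \left(\left(-3\right) 6\right) = \left(-7\right) \left(-18\right) = 126$)
$\left(-68 + U\right) b{\left(1,8 \right)} = \left(-68 + 126\right) \left(12 + 1 \cdot 8\right) = 58 \left(12 + 8\right) = 58 \cdot 20 = 1160$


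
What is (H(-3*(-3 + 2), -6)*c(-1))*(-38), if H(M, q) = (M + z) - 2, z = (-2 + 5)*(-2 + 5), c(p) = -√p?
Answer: 380*I ≈ 380.0*I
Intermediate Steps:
z = 9 (z = 3*3 = 9)
H(M, q) = 7 + M (H(M, q) = (M + 9) - 2 = (9 + M) - 2 = 7 + M)
(H(-3*(-3 + 2), -6)*c(-1))*(-38) = ((7 - 3*(-3 + 2))*(-√(-1)))*(-38) = ((7 - 3*(-1))*(-I))*(-38) = ((7 + 3)*(-I))*(-38) = (10*(-I))*(-38) = -10*I*(-38) = 380*I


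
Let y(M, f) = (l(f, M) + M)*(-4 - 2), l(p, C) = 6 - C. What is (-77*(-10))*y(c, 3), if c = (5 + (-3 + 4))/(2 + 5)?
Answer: -27720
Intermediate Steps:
c = 6/7 (c = (5 + 1)/7 = 6*(⅐) = 6/7 ≈ 0.85714)
y(M, f) = -36 (y(M, f) = ((6 - M) + M)*(-4 - 2) = 6*(-6) = -36)
(-77*(-10))*y(c, 3) = -77*(-10)*(-36) = 770*(-36) = -27720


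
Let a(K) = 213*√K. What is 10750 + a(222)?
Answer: 10750 + 213*√222 ≈ 13924.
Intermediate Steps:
10750 + a(222) = 10750 + 213*√222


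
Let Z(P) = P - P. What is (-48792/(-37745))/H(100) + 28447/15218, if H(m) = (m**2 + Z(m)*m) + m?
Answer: 2711358967039/1450368610250 ≈ 1.8694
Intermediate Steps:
Z(P) = 0
H(m) = m + m**2 (H(m) = (m**2 + 0*m) + m = (m**2 + 0) + m = m**2 + m = m + m**2)
(-48792/(-37745))/H(100) + 28447/15218 = (-48792/(-37745))/((100*(1 + 100))) + 28447/15218 = (-48792*(-1/37745))/((100*101)) + 28447*(1/15218) = (48792/37745)/10100 + 28447/15218 = (48792/37745)*(1/10100) + 28447/15218 = 12198/95306125 + 28447/15218 = 2711358967039/1450368610250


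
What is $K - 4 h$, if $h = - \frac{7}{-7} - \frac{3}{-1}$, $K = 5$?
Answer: $-11$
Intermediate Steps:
$h = 4$ ($h = \left(-7\right) \left(- \frac{1}{7}\right) - -3 = 1 + 3 = 4$)
$K - 4 h = 5 - 16 = -11$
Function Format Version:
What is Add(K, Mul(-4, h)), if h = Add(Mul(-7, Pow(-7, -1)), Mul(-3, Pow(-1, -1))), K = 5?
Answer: -11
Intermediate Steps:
h = 4 (h = Add(Mul(-7, Rational(-1, 7)), Mul(-3, -1)) = Add(1, 3) = 4)
Add(K, Mul(-4, h)) = Add(5, Mul(-4, 4)) = Add(5, -16) = -11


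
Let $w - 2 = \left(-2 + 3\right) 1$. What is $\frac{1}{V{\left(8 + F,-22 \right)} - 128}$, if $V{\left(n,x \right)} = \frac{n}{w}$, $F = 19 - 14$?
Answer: $- \frac{3}{371} \approx -0.0080862$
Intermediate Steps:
$F = 5$ ($F = 19 - 14 = 5$)
$w = 3$ ($w = 2 + \left(-2 + 3\right) 1 = 2 + 1 \cdot 1 = 2 + 1 = 3$)
$V{\left(n,x \right)} = \frac{n}{3}$
$\frac{1}{V{\left(8 + F,-22 \right)} - 128} = \frac{1}{\frac{8 + 5}{3} - 128} = \frac{1}{\frac{1}{3} \cdot 13 - 128} = \frac{1}{\frac{13}{3} - 128} = \frac{1}{- \frac{371}{3}} = - \frac{3}{371}$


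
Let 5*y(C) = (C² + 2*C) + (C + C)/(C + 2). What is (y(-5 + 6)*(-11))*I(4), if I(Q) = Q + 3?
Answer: -847/15 ≈ -56.467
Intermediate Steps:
y(C) = C²/5 + 2*C/5 + 2*C/(5*(2 + C)) (y(C) = ((C² + 2*C) + (C + C)/(C + 2))/5 = ((C² + 2*C) + (2*C)/(2 + C))/5 = ((C² + 2*C) + 2*C/(2 + C))/5 = (C² + 2*C + 2*C/(2 + C))/5 = C²/5 + 2*C/5 + 2*C/(5*(2 + C)))
I(Q) = 3 + Q
(y(-5 + 6)*(-11))*I(4) = (((-5 + 6)*(6 + (-5 + 6)² + 4*(-5 + 6))/(5*(2 + (-5 + 6))))*(-11))*(3 + 4) = (((⅕)*1*(6 + 1² + 4*1)/(2 + 1))*(-11))*7 = (((⅕)*1*(6 + 1 + 4)/3)*(-11))*7 = (((⅕)*1*(⅓)*11)*(-11))*7 = ((11/15)*(-11))*7 = -121/15*7 = -847/15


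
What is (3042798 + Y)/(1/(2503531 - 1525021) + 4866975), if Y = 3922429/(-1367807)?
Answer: 581788005252620010/930574538780552651 ≈ 0.62519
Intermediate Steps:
Y = -560347/195401 (Y = 3922429*(-1/1367807) = -560347/195401 ≈ -2.8677)
(3042798 + Y)/(1/(2503531 - 1525021) + 4866975) = (3042798 - 560347/195401)/(1/(2503531 - 1525021) + 4866975) = 594565211651/(195401*(1/978510 + 4866975)) = 594565211651/(195401*(4762383707251/978510)) = (594565211651/195401)*(978510/4762383707251) = 581788005252620010/930574538780552651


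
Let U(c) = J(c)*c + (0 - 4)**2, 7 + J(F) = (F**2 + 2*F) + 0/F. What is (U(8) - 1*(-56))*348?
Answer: 228288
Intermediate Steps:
J(F) = -7 + F**2 + 2*F (J(F) = -7 + ((F**2 + 2*F) + 0/F) = -7 + ((F**2 + 2*F) + 0) = -7 + (F**2 + 2*F) = -7 + F**2 + 2*F)
U(c) = 16 + c*(-7 + c**2 + 2*c) (U(c) = (-7 + c**2 + 2*c)*c + (0 - 4)**2 = c*(-7 + c**2 + 2*c) + (-4)**2 = c*(-7 + c**2 + 2*c) + 16 = 16 + c*(-7 + c**2 + 2*c))
(U(8) - 1*(-56))*348 = ((16 + 8*(-7 + 8**2 + 2*8)) - 1*(-56))*348 = ((16 + 8*(-7 + 64 + 16)) + 56)*348 = ((16 + 8*73) + 56)*348 = ((16 + 584) + 56)*348 = (600 + 56)*348 = 656*348 = 228288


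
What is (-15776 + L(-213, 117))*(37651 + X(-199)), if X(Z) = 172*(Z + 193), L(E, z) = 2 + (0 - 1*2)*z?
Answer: -586196952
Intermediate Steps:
L(E, z) = 2 - 2*z (L(E, z) = 2 + (0 - 2)*z = 2 - 2*z)
X(Z) = 33196 + 172*Z (X(Z) = 172*(193 + Z) = 33196 + 172*Z)
(-15776 + L(-213, 117))*(37651 + X(-199)) = (-15776 + (2 - 2*117))*(37651 + (33196 + 172*(-199))) = (-15776 + (2 - 234))*(37651 + (33196 - 34228)) = (-15776 - 232)*(37651 - 1032) = -16008*36619 = -586196952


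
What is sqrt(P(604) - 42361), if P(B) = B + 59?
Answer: I*sqrt(41698) ≈ 204.2*I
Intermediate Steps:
P(B) = 59 + B
sqrt(P(604) - 42361) = sqrt((59 + 604) - 42361) = sqrt(663 - 42361) = sqrt(-41698) = I*sqrt(41698)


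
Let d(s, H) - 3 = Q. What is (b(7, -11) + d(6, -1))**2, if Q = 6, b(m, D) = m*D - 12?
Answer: 6400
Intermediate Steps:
b(m, D) = -12 + D*m (b(m, D) = D*m - 12 = -12 + D*m)
d(s, H) = 9 (d(s, H) = 3 + 6 = 9)
(b(7, -11) + d(6, -1))**2 = ((-12 - 11*7) + 9)**2 = ((-12 - 77) + 9)**2 = (-89 + 9)**2 = (-80)**2 = 6400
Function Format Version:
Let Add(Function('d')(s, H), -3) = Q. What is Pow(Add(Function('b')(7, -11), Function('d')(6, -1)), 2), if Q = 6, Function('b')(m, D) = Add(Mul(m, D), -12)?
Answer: 6400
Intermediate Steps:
Function('b')(m, D) = Add(-12, Mul(D, m)) (Function('b')(m, D) = Add(Mul(D, m), -12) = Add(-12, Mul(D, m)))
Function('d')(s, H) = 9 (Function('d')(s, H) = Add(3, 6) = 9)
Pow(Add(Function('b')(7, -11), Function('d')(6, -1)), 2) = Pow(Add(Add(-12, Mul(-11, 7)), 9), 2) = Pow(Add(Add(-12, -77), 9), 2) = Pow(Add(-89, 9), 2) = Pow(-80, 2) = 6400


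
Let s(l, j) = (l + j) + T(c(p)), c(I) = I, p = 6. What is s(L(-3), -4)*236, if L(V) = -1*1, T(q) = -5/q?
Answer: -4130/3 ≈ -1376.7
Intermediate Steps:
L(V) = -1
s(l, j) = -⅚ + j + l (s(l, j) = (l + j) - 5/6 = (j + l) - 5*⅙ = (j + l) - ⅚ = -⅚ + j + l)
s(L(-3), -4)*236 = (-⅚ - 4 - 1)*236 = -35/6*236 = -4130/3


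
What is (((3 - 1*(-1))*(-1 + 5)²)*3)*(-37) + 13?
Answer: -7091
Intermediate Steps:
(((3 - 1*(-1))*(-1 + 5)²)*3)*(-37) + 13 = (((3 + 1)*4²)*3)*(-37) + 13 = ((4*16)*3)*(-37) + 13 = (64*3)*(-37) + 13 = 192*(-37) + 13 = -7104 + 13 = -7091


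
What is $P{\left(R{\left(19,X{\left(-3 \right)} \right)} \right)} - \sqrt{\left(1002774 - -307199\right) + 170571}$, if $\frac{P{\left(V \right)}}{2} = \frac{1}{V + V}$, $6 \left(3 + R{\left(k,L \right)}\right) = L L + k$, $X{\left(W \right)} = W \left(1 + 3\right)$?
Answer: $\frac{6}{145} - 4 \sqrt{92534} \approx -1216.7$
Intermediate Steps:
$X{\left(W \right)} = 4 W$ ($X{\left(W \right)} = W 4 = 4 W$)
$R{\left(k,L \right)} = -3 + \frac{k}{6} + \frac{L^{2}}{6}$ ($R{\left(k,L \right)} = -3 + \frac{L L + k}{6} = -3 + \frac{L^{2} + k}{6} = -3 + \frac{k + L^{2}}{6} = -3 + \left(\frac{k}{6} + \frac{L^{2}}{6}\right) = -3 + \frac{k}{6} + \frac{L^{2}}{6}$)
$P{\left(V \right)} = \frac{1}{V}$ ($P{\left(V \right)} = \frac{2}{V + V} = \frac{2}{2 V} = 2 \frac{1}{2 V} = \frac{1}{V}$)
$P{\left(R{\left(19,X{\left(-3 \right)} \right)} \right)} - \sqrt{\left(1002774 - -307199\right) + 170571} = \frac{1}{-3 + \frac{1}{6} \cdot 19 + \frac{\left(4 \left(-3\right)\right)^{2}}{6}} - \sqrt{\left(1002774 - -307199\right) + 170571} = \frac{1}{-3 + \frac{19}{6} + \frac{\left(-12\right)^{2}}{6}} - \sqrt{\left(1002774 + 307199\right) + 170571} = \frac{1}{-3 + \frac{19}{6} + \frac{1}{6} \cdot 144} - \sqrt{1309973 + 170571} = \frac{1}{-3 + \frac{19}{6} + 24} - \sqrt{1480544} = \frac{1}{\frac{145}{6}} - 4 \sqrt{92534} = \frac{6}{145} - 4 \sqrt{92534}$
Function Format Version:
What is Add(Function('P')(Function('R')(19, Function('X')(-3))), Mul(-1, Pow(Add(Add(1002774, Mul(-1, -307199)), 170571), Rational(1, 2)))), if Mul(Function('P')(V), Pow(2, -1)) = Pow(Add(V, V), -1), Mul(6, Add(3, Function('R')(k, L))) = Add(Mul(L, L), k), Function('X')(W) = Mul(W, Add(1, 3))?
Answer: Add(Rational(6, 145), Mul(-4, Pow(92534, Rational(1, 2)))) ≈ -1216.7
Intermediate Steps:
Function('X')(W) = Mul(4, W) (Function('X')(W) = Mul(W, 4) = Mul(4, W))
Function('R')(k, L) = Add(-3, Mul(Rational(1, 6), k), Mul(Rational(1, 6), Pow(L, 2))) (Function('R')(k, L) = Add(-3, Mul(Rational(1, 6), Add(Mul(L, L), k))) = Add(-3, Mul(Rational(1, 6), Add(Pow(L, 2), k))) = Add(-3, Mul(Rational(1, 6), Add(k, Pow(L, 2)))) = Add(-3, Add(Mul(Rational(1, 6), k), Mul(Rational(1, 6), Pow(L, 2)))) = Add(-3, Mul(Rational(1, 6), k), Mul(Rational(1, 6), Pow(L, 2))))
Function('P')(V) = Pow(V, -1) (Function('P')(V) = Mul(2, Pow(Add(V, V), -1)) = Mul(2, Pow(Mul(2, V), -1)) = Mul(2, Mul(Rational(1, 2), Pow(V, -1))) = Pow(V, -1))
Add(Function('P')(Function('R')(19, Function('X')(-3))), Mul(-1, Pow(Add(Add(1002774, Mul(-1, -307199)), 170571), Rational(1, 2)))) = Add(Pow(Add(-3, Mul(Rational(1, 6), 19), Mul(Rational(1, 6), Pow(Mul(4, -3), 2))), -1), Mul(-1, Pow(Add(Add(1002774, Mul(-1, -307199)), 170571), Rational(1, 2)))) = Add(Pow(Add(-3, Rational(19, 6), Mul(Rational(1, 6), Pow(-12, 2))), -1), Mul(-1, Pow(Add(Add(1002774, 307199), 170571), Rational(1, 2)))) = Add(Pow(Add(-3, Rational(19, 6), Mul(Rational(1, 6), 144)), -1), Mul(-1, Pow(Add(1309973, 170571), Rational(1, 2)))) = Add(Pow(Add(-3, Rational(19, 6), 24), -1), Mul(-1, Pow(1480544, Rational(1, 2)))) = Add(Pow(Rational(145, 6), -1), Mul(-1, Mul(4, Pow(92534, Rational(1, 2))))) = Add(Rational(6, 145), Mul(-4, Pow(92534, Rational(1, 2))))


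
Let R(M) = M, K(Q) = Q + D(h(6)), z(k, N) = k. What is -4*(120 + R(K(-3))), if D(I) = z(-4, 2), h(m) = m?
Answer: -452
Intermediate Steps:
D(I) = -4
K(Q) = -4 + Q (K(Q) = Q - 4 = -4 + Q)
-4*(120 + R(K(-3))) = -4*(120 + (-4 - 3)) = -4*(120 - 7) = -4*113 = -452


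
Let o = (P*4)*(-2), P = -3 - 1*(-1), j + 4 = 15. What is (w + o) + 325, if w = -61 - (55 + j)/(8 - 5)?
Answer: 258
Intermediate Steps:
j = 11 (j = -4 + 15 = 11)
P = -2 (P = -3 + 1 = -2)
w = -83 (w = -61 - (55 + 11)/(8 - 5) = -61 - 66/3 = -61 - 1*22 = -61 - 22 = -83)
o = 16 (o = -2*4*(-2) = -8*(-2) = 16)
(w + o) + 325 = (-83 + 16) + 325 = -67 + 325 = 258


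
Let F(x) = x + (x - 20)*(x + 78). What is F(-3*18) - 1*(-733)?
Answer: -1097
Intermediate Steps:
F(x) = x + (-20 + x)*(78 + x)
F(-3*18) - 1*(-733) = (-1560 + (-3*18)² + 59*(-3*18)) - 1*(-733) = (-1560 + (-54)² + 59*(-54)) + 733 = (-1560 + 2916 - 3186) + 733 = -1830 + 733 = -1097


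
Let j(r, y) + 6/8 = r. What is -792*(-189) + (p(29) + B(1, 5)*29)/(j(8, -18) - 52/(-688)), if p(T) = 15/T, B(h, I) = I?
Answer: 273516268/1827 ≈ 1.4971e+5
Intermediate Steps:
j(r, y) = -3/4 + r
-792*(-189) + (p(29) + B(1, 5)*29)/(j(8, -18) - 52/(-688)) = -792*(-189) + (15/29 + 5*29)/((-3/4 + 8) - 52/(-688)) = 149688 + (15*(1/29) + 145)/(29/4 - 52*(-1/688)) = 149688 + (15/29 + 145)/(29/4 + 13/172) = 149688 + 4220/(29*(315/43)) = 149688 + (4220/29)*(43/315) = 149688 + 36292/1827 = 273516268/1827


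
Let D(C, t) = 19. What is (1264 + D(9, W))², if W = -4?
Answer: 1646089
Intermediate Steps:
(1264 + D(9, W))² = (1264 + 19)² = 1283² = 1646089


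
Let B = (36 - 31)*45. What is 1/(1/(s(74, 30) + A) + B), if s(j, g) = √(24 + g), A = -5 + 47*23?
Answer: 260488526/58610160451 + 3*√6/58610160451 ≈ 0.0044444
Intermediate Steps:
A = 1076 (A = -5 + 1081 = 1076)
B = 225 (B = 5*45 = 225)
1/(1/(s(74, 30) + A) + B) = 1/(1/(√(24 + 30) + 1076) + 225) = 1/(1/(√54 + 1076) + 225) = 1/(1/(3*√6 + 1076) + 225) = 1/(1/(1076 + 3*√6) + 225) = 1/(225 + 1/(1076 + 3*√6))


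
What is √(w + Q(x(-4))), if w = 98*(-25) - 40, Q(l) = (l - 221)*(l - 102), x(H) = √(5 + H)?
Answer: √19730 ≈ 140.46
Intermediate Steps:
Q(l) = (-221 + l)*(-102 + l)
w = -2490 (w = -2450 - 40 = -2490)
√(w + Q(x(-4))) = √(-2490 + (22542 + (√(5 - 4))² - 323*√(5 - 4))) = √(-2490 + (22542 + (√1)² - 323*√1)) = √(-2490 + (22542 + 1² - 323*1)) = √(-2490 + (22542 + 1 - 323)) = √(-2490 + 22220) = √19730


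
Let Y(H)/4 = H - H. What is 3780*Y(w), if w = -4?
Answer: 0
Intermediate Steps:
Y(H) = 0 (Y(H) = 4*(H - H) = 4*0 = 0)
3780*Y(w) = 3780*0 = 0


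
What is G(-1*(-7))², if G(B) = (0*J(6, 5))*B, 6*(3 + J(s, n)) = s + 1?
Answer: 0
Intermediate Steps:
J(s, n) = -17/6 + s/6 (J(s, n) = -3 + (s + 1)/6 = -3 + (1 + s)/6 = -3 + (⅙ + s/6) = -17/6 + s/6)
G(B) = 0 (G(B) = (0*(-17/6 + (⅙)*6))*B = (0*(-17/6 + 1))*B = (0*(-11/6))*B = 0*B = 0)
G(-1*(-7))² = 0² = 0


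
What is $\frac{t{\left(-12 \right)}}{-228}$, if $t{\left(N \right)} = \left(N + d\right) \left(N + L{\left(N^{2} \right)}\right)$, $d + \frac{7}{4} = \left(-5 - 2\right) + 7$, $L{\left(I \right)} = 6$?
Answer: $- \frac{55}{152} \approx -0.36184$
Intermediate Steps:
$d = - \frac{7}{4}$ ($d = - \frac{7}{4} + \left(\left(-5 - 2\right) + 7\right) = - \frac{7}{4} + \left(-7 + 7\right) = - \frac{7}{4} + 0 = - \frac{7}{4} \approx -1.75$)
$t{\left(N \right)} = \left(6 + N\right) \left(- \frac{7}{4} + N\right)$ ($t{\left(N \right)} = \left(N - \frac{7}{4}\right) \left(N + 6\right) = \left(- \frac{7}{4} + N\right) \left(6 + N\right) = \left(6 + N\right) \left(- \frac{7}{4} + N\right)$)
$\frac{t{\left(-12 \right)}}{-228} = \frac{- \frac{21}{2} + \left(-12\right)^{2} + \frac{17}{4} \left(-12\right)}{-228} = \left(- \frac{21}{2} + 144 - 51\right) \left(- \frac{1}{228}\right) = \frac{165}{2} \left(- \frac{1}{228}\right) = - \frac{55}{152}$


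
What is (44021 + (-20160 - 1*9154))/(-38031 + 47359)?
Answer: 1337/848 ≈ 1.5767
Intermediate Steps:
(44021 + (-20160 - 1*9154))/(-38031 + 47359) = (44021 + (-20160 - 9154))/9328 = (44021 - 29314)*(1/9328) = 14707*(1/9328) = 1337/848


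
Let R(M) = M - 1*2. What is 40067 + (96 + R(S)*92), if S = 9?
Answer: 40807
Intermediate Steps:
R(M) = -2 + M (R(M) = M - 2 = -2 + M)
40067 + (96 + R(S)*92) = 40067 + (96 + (-2 + 9)*92) = 40067 + (96 + 7*92) = 40067 + (96 + 644) = 40067 + 740 = 40807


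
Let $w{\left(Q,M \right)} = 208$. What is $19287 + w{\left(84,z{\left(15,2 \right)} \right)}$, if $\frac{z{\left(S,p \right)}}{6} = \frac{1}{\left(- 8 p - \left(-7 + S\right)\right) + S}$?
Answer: $19495$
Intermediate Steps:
$z{\left(S,p \right)} = \frac{6}{7 - 8 p}$ ($z{\left(S,p \right)} = \frac{6}{\left(- 8 p - \left(-7 + S\right)\right) + S} = \frac{6}{\left(7 - S - 8 p\right) + S} = \frac{6}{7 - 8 p}$)
$19287 + w{\left(84,z{\left(15,2 \right)} \right)} = 19287 + 208 = 19495$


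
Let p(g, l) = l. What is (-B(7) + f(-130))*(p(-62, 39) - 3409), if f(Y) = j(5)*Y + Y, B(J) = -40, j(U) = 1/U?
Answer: 390920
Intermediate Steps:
f(Y) = 6*Y/5 (f(Y) = Y/5 + Y = 6*Y/5)
(-B(7) + f(-130))*(p(-62, 39) - 3409) = (-1*(-40) + (6/5)*(-130))*(39 - 3409) = (40 - 156)*(-3370) = -116*(-3370) = 390920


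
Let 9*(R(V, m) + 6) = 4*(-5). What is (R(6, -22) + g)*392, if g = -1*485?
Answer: -1740088/9 ≈ -1.9334e+5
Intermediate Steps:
R(V, m) = -74/9 (R(V, m) = -6 + (4*(-5))/9 = -6 + (⅑)*(-20) = -6 - 20/9 = -74/9)
g = -485
(R(6, -22) + g)*392 = (-74/9 - 485)*392 = -4439/9*392 = -1740088/9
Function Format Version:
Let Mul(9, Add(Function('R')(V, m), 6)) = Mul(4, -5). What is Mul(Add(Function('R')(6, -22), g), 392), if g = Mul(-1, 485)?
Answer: Rational(-1740088, 9) ≈ -1.9334e+5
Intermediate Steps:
Function('R')(V, m) = Rational(-74, 9) (Function('R')(V, m) = Add(-6, Mul(Rational(1, 9), Mul(4, -5))) = Add(-6, Mul(Rational(1, 9), -20)) = Add(-6, Rational(-20, 9)) = Rational(-74, 9))
g = -485
Mul(Add(Function('R')(6, -22), g), 392) = Mul(Add(Rational(-74, 9), -485), 392) = Mul(Rational(-4439, 9), 392) = Rational(-1740088, 9)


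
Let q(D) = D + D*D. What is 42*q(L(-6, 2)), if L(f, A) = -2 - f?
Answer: 840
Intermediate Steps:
q(D) = D + D²
42*q(L(-6, 2)) = 42*((-2 - 1*(-6))*(1 + (-2 - 1*(-6)))) = 42*((-2 + 6)*(1 + (-2 + 6))) = 42*(4*(1 + 4)) = 42*(4*5) = 42*20 = 840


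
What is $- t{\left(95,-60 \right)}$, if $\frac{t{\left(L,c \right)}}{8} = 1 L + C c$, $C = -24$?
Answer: $-12280$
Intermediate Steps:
$t{\left(L,c \right)} = - 192 c + 8 L$ ($t{\left(L,c \right)} = 8 \left(1 L - 24 c\right) = 8 \left(L - 24 c\right) = - 192 c + 8 L$)
$- t{\left(95,-60 \right)} = - (\left(-192\right) \left(-60\right) + 8 \cdot 95) = - (11520 + 760) = \left(-1\right) 12280 = -12280$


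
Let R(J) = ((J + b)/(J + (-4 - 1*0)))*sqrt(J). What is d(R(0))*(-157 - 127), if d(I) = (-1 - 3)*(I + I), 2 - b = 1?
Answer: 0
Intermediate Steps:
b = 1 (b = 2 - 1*1 = 2 - 1 = 1)
R(J) = sqrt(J)*(1 + J)/(-4 + J) (R(J) = ((J + 1)/(J + (-4 - 1*0)))*sqrt(J) = ((1 + J)/(J + (-4 + 0)))*sqrt(J) = ((1 + J)/(J - 4))*sqrt(J) = ((1 + J)/(-4 + J))*sqrt(J) = sqrt(J)*(1 + J)/(-4 + J))
d(I) = -8*I
d(R(0))*(-157 - 127) = (-8*sqrt(0)*(1 + 0)/(-4 + 0))*(-157 - 127) = -0/(-4)*(-284) = -0*(-1)/4*(-284) = -8*0*(-284) = 0*(-284) = 0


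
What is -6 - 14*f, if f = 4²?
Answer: -230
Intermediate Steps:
f = 16
-6 - 14*f = -6 - 14*16 = -6 - 224 = -230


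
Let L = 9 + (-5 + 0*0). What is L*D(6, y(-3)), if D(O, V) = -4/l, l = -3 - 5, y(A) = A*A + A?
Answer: 2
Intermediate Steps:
y(A) = A + A² (y(A) = A² + A = A + A²)
l = -8
L = 4 (L = 9 + (-5 + 0) = 9 - 5 = 4)
D(O, V) = ½ (D(O, V) = -4/(-8) = -4*(-⅛) = ½)
L*D(6, y(-3)) = 4*(½) = 2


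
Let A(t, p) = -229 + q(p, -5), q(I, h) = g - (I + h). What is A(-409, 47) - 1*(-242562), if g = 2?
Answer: 242293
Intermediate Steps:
q(I, h) = 2 - I - h (q(I, h) = 2 - (I + h) = 2 + (-I - h) = 2 - I - h)
A(t, p) = -222 - p (A(t, p) = -229 + (2 - p - 1*(-5)) = -229 + (2 - p + 5) = -229 + (7 - p) = -222 - p)
A(-409, 47) - 1*(-242562) = (-222 - 1*47) - 1*(-242562) = (-222 - 47) + 242562 = -269 + 242562 = 242293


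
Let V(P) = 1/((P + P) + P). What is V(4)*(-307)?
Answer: -307/12 ≈ -25.583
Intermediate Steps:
V(P) = 1/(3*P) (V(P) = 1/(2*P + P) = 1/(3*P))
V(4)*(-307) = ((⅓)/4)*(-307) = ((⅓)*(¼))*(-307) = (1/12)*(-307) = -307/12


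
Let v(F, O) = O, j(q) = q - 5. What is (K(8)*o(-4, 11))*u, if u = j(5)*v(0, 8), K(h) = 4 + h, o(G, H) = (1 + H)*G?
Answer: 0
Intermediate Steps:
j(q) = -5 + q
o(G, H) = G*(1 + H)
u = 0 (u = (-5 + 5)*8 = 0*8 = 0)
(K(8)*o(-4, 11))*u = ((4 + 8)*(-4*(1 + 11)))*0 = (12*(-4*12))*0 = (12*(-48))*0 = -576*0 = 0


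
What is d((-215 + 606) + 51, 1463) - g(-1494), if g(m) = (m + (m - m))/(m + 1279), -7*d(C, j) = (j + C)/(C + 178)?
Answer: -1378707/186620 ≈ -7.3878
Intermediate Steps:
d(C, j) = -(C + j)/(7*(178 + C)) (d(C, j) = -(j + C)/(7*(C + 178)) = -(C + j)/(7*(178 + C)))
g(m) = m/(1279 + m) (g(m) = (m + 0)/(1279 + m) = m/(1279 + m))
d((-215 + 606) + 51, 1463) - g(-1494) = (-((-215 + 606) + 51) - 1*1463)/(7*(178 + ((-215 + 606) + 51))) - (-1494)/(1279 - 1494) = (-(391 + 51) - 1463)/(7*(178 + (391 + 51))) - (-1494)/(-215) = (-1*442 - 1463)/(7*(178 + 442)) - (-1494)*(-1)/215 = (⅐)*(-442 - 1463)/620 - 1*1494/215 = (⅐)*(1/620)*(-1905) - 1494/215 = -381/868 - 1494/215 = -1378707/186620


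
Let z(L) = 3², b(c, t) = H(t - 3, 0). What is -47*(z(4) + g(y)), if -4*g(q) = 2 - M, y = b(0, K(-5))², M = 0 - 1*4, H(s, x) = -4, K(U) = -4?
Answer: -705/2 ≈ -352.50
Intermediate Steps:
b(c, t) = -4
z(L) = 9
M = -4 (M = 0 - 4 = -4)
y = 16 (y = (-4)² = 16)
g(q) = -3/2 (g(q) = -(2 - 1*(-4))/4 = -(2 + 4)/4 = -¼*6 = -3/2)
-47*(z(4) + g(y)) = -47*(9 - 3/2) = -47*15/2 = -705/2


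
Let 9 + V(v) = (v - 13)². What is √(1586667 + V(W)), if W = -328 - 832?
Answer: √2962587 ≈ 1721.2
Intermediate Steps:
W = -1160
V(v) = -9 + (-13 + v)² (V(v) = -9 + (v - 13)² = -9 + (-13 + v)²)
√(1586667 + V(W)) = √(1586667 + (-9 + (-13 - 1160)²)) = √(1586667 + (-9 + (-1173)²)) = √(1586667 + (-9 + 1375929)) = √(1586667 + 1375920) = √2962587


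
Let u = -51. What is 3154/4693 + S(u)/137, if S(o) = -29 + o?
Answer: 2982/33839 ≈ 0.088123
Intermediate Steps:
3154/4693 + S(u)/137 = 3154/4693 + (-29 - 51)/137 = 3154*(1/4693) - 80*1/137 = 166/247 - 80/137 = 2982/33839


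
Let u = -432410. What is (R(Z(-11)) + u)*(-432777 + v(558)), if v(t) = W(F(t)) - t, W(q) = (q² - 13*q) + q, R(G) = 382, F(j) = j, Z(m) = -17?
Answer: 55587746676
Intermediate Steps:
W(q) = q² - 12*q
v(t) = -t + t*(-12 + t) (v(t) = t*(-12 + t) - t = -t + t*(-12 + t))
(R(Z(-11)) + u)*(-432777 + v(558)) = (382 - 432410)*(-432777 + 558*(-13 + 558)) = -432028*(-432777 + 558*545) = -432028*(-432777 + 304110) = -432028*(-128667) = 55587746676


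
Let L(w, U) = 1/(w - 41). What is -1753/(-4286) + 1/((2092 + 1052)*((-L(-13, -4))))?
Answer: 478573/1122932 ≈ 0.42618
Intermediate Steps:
L(w, U) = 1/(-41 + w)
-1753/(-4286) + 1/((2092 + 1052)*((-L(-13, -4)))) = -1753/(-4286) + 1/((2092 + 1052)*((-1/(-41 - 13)))) = -1753*(-1/4286) + 1/(3144*((-1/(-54)))) = 1753/4286 + 1/(3144*((-1*(-1/54)))) = 1753/4286 + 1/(3144*(1/54)) = 1753/4286 + (1/3144)*54 = 1753/4286 + 9/524 = 478573/1122932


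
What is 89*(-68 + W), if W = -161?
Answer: -20381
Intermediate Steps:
89*(-68 + W) = 89*(-68 - 161) = 89*(-229) = -20381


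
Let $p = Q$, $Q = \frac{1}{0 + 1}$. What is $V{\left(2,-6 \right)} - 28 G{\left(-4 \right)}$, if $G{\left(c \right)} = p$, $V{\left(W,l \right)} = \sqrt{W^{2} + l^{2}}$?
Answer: $-28 + 2 \sqrt{10} \approx -21.675$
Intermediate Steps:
$Q = 1$ ($Q = 1^{-1} = 1$)
$p = 1$
$G{\left(c \right)} = 1$
$V{\left(2,-6 \right)} - 28 G{\left(-4 \right)} = \sqrt{2^{2} + \left(-6\right)^{2}} - 28 = \sqrt{4 + 36} - 28 = \sqrt{40} - 28 = 2 \sqrt{10} - 28 = -28 + 2 \sqrt{10}$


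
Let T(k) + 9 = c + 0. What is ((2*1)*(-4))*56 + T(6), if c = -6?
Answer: -463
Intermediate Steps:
T(k) = -15 (T(k) = -9 + (-6 + 0) = -9 - 6 = -15)
((2*1)*(-4))*56 + T(6) = ((2*1)*(-4))*56 - 15 = (2*(-4))*56 - 15 = -8*56 - 15 = -448 - 15 = -463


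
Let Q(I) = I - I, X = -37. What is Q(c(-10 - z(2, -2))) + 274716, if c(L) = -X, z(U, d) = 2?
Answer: 274716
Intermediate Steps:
c(L) = 37 (c(L) = -1*(-37) = 37)
Q(I) = 0
Q(c(-10 - z(2, -2))) + 274716 = 0 + 274716 = 274716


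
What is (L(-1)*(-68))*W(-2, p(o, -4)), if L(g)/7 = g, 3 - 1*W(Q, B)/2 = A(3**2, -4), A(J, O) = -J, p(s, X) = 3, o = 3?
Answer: 11424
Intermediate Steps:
W(Q, B) = 24 (W(Q, B) = 6 - (-2)*3**2 = 6 - (-2)*9 = 6 - 2*(-9) = 6 + 18 = 24)
L(g) = 7*g
(L(-1)*(-68))*W(-2, p(o, -4)) = ((7*(-1))*(-68))*24 = -7*(-68)*24 = 476*24 = 11424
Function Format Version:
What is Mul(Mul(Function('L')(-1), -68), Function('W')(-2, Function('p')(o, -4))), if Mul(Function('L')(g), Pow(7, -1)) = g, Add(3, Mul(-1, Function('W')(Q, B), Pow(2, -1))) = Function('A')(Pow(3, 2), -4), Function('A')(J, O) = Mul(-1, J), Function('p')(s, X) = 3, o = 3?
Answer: 11424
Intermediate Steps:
Function('W')(Q, B) = 24 (Function('W')(Q, B) = Add(6, Mul(-2, Mul(-1, Pow(3, 2)))) = Add(6, Mul(-2, Mul(-1, 9))) = Add(6, Mul(-2, -9)) = Add(6, 18) = 24)
Function('L')(g) = Mul(7, g)
Mul(Mul(Function('L')(-1), -68), Function('W')(-2, Function('p')(o, -4))) = Mul(Mul(Mul(7, -1), -68), 24) = Mul(Mul(-7, -68), 24) = Mul(476, 24) = 11424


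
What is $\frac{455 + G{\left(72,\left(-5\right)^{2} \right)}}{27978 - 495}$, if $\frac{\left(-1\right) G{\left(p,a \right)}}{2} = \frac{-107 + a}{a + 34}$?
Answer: $\frac{9003}{540499} \approx 0.016657$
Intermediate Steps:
$G{\left(p,a \right)} = - \frac{2 \left(-107 + a\right)}{34 + a}$ ($G{\left(p,a \right)} = - 2 \frac{-107 + a}{a + 34} = - 2 \frac{-107 + a}{34 + a} = - \frac{2 \left(-107 + a\right)}{34 + a}$)
$\frac{455 + G{\left(72,\left(-5\right)^{2} \right)}}{27978 - 495} = \frac{455 + \frac{2 \left(107 - \left(-5\right)^{2}\right)}{34 + \left(-5\right)^{2}}}{27978 - 495} = \frac{455 + \frac{2 \left(107 - 25\right)}{34 + 25}}{27483} = \left(455 + \frac{2 \left(107 - 25\right)}{59}\right) \frac{1}{27483} = \left(455 + 2 \cdot \frac{1}{59} \cdot 82\right) \frac{1}{27483} = \left(455 + \frac{164}{59}\right) \frac{1}{27483} = \frac{27009}{59} \cdot \frac{1}{27483} = \frac{9003}{540499}$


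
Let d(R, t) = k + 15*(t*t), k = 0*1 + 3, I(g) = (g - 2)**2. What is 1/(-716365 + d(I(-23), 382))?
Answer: 1/1472498 ≈ 6.7912e-7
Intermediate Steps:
I(g) = (-2 + g)**2
k = 3 (k = 0 + 3 = 3)
d(R, t) = 3 + 15*t**2 (d(R, t) = 3 + 15*(t*t) = 3 + 15*t**2)
1/(-716365 + d(I(-23), 382)) = 1/(-716365 + (3 + 15*382**2)) = 1/(-716365 + (3 + 15*145924)) = 1/(-716365 + (3 + 2188860)) = 1/(-716365 + 2188863) = 1/1472498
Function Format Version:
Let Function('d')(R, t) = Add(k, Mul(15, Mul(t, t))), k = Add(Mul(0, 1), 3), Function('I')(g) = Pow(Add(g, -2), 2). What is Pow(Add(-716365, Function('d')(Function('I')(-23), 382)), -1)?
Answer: Rational(1, 1472498) ≈ 6.7912e-7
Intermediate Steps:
Function('I')(g) = Pow(Add(-2, g), 2)
k = 3 (k = Add(0, 3) = 3)
Function('d')(R, t) = Add(3, Mul(15, Pow(t, 2))) (Function('d')(R, t) = Add(3, Mul(15, Mul(t, t))) = Add(3, Mul(15, Pow(t, 2))))
Pow(Add(-716365, Function('d')(Function('I')(-23), 382)), -1) = Pow(Add(-716365, Add(3, Mul(15, Pow(382, 2)))), -1) = Pow(Add(-716365, Add(3, Mul(15, 145924))), -1) = Pow(Add(-716365, Add(3, 2188860)), -1) = Pow(Add(-716365, 2188863), -1) = Pow(1472498, -1) = Rational(1, 1472498)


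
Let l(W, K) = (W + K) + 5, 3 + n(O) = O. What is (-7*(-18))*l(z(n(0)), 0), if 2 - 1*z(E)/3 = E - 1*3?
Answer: 3654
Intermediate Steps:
n(O) = -3 + O
z(E) = 15 - 3*E (z(E) = 6 - 3*(E - 1*3) = 6 - 3*(E - 3) = 6 - 3*(-3 + E) = 6 + (9 - 3*E) = 15 - 3*E)
l(W, K) = 5 + K + W (l(W, K) = (K + W) + 5 = 5 + K + W)
(-7*(-18))*l(z(n(0)), 0) = (-7*(-18))*(5 + 0 + (15 - 3*(-3 + 0))) = 126*(5 + 0 + (15 - 3*(-3))) = 126*(5 + 0 + (15 + 9)) = 126*(5 + 0 + 24) = 126*29 = 3654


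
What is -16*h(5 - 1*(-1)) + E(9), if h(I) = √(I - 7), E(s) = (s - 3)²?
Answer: 36 - 16*I ≈ 36.0 - 16.0*I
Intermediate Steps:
E(s) = (-3 + s)²
h(I) = √(-7 + I)
-16*h(5 - 1*(-1)) + E(9) = -16*√(-7 + (5 - 1*(-1))) + (-3 + 9)² = -16*√(-7 + (5 + 1)) + 6² = -16*√(-7 + 6) + 36 = -16*I + 36 = 36 - 16*I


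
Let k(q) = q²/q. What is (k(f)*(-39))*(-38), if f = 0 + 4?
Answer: 5928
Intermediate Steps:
f = 4
k(q) = q
(k(f)*(-39))*(-38) = (4*(-39))*(-38) = -156*(-38) = 5928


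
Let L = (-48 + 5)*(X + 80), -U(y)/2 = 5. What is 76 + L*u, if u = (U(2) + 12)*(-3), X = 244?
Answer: 83668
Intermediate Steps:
U(y) = -10 (U(y) = -2*5 = -10)
u = -6 (u = (-10 + 12)*(-3) = 2*(-3) = -6)
L = -13932 (L = (-48 + 5)*(244 + 80) = -43*324 = -13932)
76 + L*u = 76 - 13932*(-6) = 76 + 83592 = 83668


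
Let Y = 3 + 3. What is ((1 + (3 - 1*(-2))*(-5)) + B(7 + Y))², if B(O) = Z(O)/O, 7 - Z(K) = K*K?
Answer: 224676/169 ≈ 1329.4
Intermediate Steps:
Z(K) = 7 - K² (Z(K) = 7 - K*K = 7 - K²)
Y = 6
B(O) = (7 - O²)/O
((1 + (3 - 1*(-2))*(-5)) + B(7 + Y))² = ((1 + (3 - 1*(-2))*(-5)) + (-(7 + 6) + 7/(7 + 6)))² = ((1 + (3 + 2)*(-5)) + (-1*13 + 7/13))² = ((1 + 5*(-5)) + (-13 + 7*(1/13)))² = ((1 - 25) + (-13 + 7/13))² = (-24 - 162/13)² = (-474/13)² = 224676/169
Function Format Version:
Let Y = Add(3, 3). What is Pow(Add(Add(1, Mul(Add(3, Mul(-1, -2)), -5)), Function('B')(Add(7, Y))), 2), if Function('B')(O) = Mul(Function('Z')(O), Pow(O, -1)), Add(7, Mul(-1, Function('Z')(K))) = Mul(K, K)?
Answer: Rational(224676, 169) ≈ 1329.4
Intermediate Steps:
Function('Z')(K) = Add(7, Mul(-1, Pow(K, 2))) (Function('Z')(K) = Add(7, Mul(-1, Mul(K, K))) = Add(7, Mul(-1, Pow(K, 2))))
Y = 6
Function('B')(O) = Mul(Pow(O, -1), Add(7, Mul(-1, Pow(O, 2)))) (Function('B')(O) = Mul(Add(7, Mul(-1, Pow(O, 2))), Pow(O, -1)) = Mul(Pow(O, -1), Add(7, Mul(-1, Pow(O, 2)))))
Pow(Add(Add(1, Mul(Add(3, Mul(-1, -2)), -5)), Function('B')(Add(7, Y))), 2) = Pow(Add(Add(1, Mul(Add(3, Mul(-1, -2)), -5)), Add(Mul(-1, Add(7, 6)), Mul(7, Pow(Add(7, 6), -1)))), 2) = Pow(Add(Add(1, Mul(Add(3, 2), -5)), Add(Mul(-1, 13), Mul(7, Pow(13, -1)))), 2) = Pow(Add(Add(1, Mul(5, -5)), Add(-13, Mul(7, Rational(1, 13)))), 2) = Pow(Add(Add(1, -25), Add(-13, Rational(7, 13))), 2) = Pow(Add(-24, Rational(-162, 13)), 2) = Pow(Rational(-474, 13), 2) = Rational(224676, 169)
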